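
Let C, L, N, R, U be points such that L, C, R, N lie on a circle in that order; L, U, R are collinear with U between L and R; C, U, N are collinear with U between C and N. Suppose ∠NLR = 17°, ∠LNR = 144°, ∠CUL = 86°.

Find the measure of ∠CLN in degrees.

∠CLN = 92°

1. ∠NCR = 17°  [same arc RN]
2. ∠LRN = 19°  [△LRN]
3. ∠CUR = 94°  [linear pair at U on LR]
4. ∠CRL = 69°  [△CUR]
5. ∠LCN = 19°  [same arc LN]
6. ∠CNL = 69°  [same arc LC]
7. ∠CLN = 92°  [△LCN]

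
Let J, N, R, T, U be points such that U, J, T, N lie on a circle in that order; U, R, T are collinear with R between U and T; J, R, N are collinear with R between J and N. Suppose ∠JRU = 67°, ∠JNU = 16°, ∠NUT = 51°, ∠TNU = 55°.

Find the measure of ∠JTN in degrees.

∠JTN = 90°

1. ∠NRT = 67°  [vertical angles at R]
2. ∠NJT = 51°  [same arc TN]
3. ∠NTU = 74°  [△UTN]
4. ∠JNT = 39°  [△TRN]
5. ∠JTN = 90°  [△JTN]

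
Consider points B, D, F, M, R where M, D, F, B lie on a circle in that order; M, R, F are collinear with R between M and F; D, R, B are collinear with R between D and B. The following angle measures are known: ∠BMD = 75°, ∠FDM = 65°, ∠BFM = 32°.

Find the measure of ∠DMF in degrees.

1. ∠BDM = 32°  [same arc MB]
2. ∠DBM = 73°  [△MDB]
3. ∠DFM = 73°  [same arc MD]
4. ∠DMF = 42°  [△MDF]

∠DMF = 42°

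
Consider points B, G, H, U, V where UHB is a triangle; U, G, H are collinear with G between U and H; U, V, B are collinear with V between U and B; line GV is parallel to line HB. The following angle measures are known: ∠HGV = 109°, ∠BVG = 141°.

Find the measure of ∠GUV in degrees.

∠GUV = 70°

1. ∠UGV = 71°  [linear pair at G on UH]
2. ∠GVU = 39°  [linear pair at V on UB]
3. ∠GUV = 70°  [△UGV]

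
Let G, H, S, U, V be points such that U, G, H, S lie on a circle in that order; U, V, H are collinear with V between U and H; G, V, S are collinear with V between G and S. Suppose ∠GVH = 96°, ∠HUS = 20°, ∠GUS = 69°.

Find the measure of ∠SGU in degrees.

1. ∠SVU = 96°  [vertical angles at V]
2. ∠GSU = 64°  [△UVS]
3. ∠SGU = 47°  [△UGS]

∠SGU = 47°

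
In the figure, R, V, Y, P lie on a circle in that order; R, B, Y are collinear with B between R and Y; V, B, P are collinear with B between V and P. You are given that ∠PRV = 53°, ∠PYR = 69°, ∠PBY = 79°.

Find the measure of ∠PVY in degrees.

∠PVY = 21°

1. ∠PYV = 127°  [cyclic RVYP, opposite ∠R+∠Y]
2. ∠VPY = 32°  [△YBP]
3. ∠PVY = 21°  [△VYP]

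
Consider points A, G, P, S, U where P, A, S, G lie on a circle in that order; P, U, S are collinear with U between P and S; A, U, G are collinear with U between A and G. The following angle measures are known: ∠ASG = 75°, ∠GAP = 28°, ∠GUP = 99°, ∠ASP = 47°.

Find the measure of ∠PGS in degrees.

∠PGS = 118°

1. ∠APG = 105°  [cyclic PASG, opposite ∠P+∠S]
2. ∠GSP = 28°  [same arc PG]
3. ∠AGP = 47°  [△PAG]
4. ∠GPS = 34°  [△PUG]
5. ∠PGS = 118°  [△PSG]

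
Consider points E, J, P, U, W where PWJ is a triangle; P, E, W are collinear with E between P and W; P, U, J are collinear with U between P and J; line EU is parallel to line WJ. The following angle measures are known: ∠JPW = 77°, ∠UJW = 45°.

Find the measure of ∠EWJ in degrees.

1. ∠PJW = 45°  [U on ray JP]
2. ∠JWP = 58°  [△PWJ]
3. ∠EWJ = 58°  [E on ray WP]

∠EWJ = 58°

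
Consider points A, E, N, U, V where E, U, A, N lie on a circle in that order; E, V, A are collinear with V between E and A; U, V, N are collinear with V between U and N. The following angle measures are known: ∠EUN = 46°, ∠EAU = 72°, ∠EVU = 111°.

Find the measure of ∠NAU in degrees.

∠NAU = 118°

1. ∠EAN = 46°  [same arc EN]
2. ∠AVN = 111°  [vertical angles at V]
3. ∠AVU = 69°  [linear pair at V on EA]
4. ∠ANU = 23°  [△AVN]
5. ∠AUN = 39°  [△UVA]
6. ∠NAU = 118°  [△UAN]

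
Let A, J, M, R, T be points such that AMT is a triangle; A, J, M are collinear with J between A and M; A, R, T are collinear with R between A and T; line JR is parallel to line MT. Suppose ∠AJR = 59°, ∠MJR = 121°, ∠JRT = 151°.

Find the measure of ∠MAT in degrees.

1. ∠ARJ = 29°  [linear pair at R on AT]
2. ∠JAR = 92°  [△AJR]
3. ∠MAT = 92°  [J on AM, R on AT]

∠MAT = 92°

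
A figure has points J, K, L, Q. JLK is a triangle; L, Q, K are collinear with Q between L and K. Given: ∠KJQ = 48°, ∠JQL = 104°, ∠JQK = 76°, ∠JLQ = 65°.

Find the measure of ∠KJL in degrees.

∠KJL = 59°

1. ∠JKQ = 56°  [△JQK]
2. ∠JLK = 65°  [Q on ray LK]
3. ∠JKL = 56°  [Q on ray KL]
4. ∠KJL = 59°  [△JLK]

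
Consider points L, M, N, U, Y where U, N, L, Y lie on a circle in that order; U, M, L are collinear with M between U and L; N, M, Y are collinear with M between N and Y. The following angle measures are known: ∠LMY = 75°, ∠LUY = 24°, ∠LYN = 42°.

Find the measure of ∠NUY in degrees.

∠NUY = 66°

1. ∠NMU = 75°  [vertical angles at M]
2. ∠UMY = 105°  [linear pair at M on UL]
3. ∠NYU = 51°  [△UMY]
4. ∠LUN = 42°  [same arc NL]
5. ∠UNY = 63°  [△UMN]
6. ∠NUY = 66°  [△UNY]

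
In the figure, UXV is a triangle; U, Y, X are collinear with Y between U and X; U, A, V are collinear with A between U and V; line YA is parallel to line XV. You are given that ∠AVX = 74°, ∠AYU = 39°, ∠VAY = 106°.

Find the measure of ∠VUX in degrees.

∠VUX = 67°

1. ∠UVX = 74°  [A on ray VU]
2. ∠UXV = 39°  [YA∥XV, corresponding at Y]
3. ∠VUX = 67°  [△UXV]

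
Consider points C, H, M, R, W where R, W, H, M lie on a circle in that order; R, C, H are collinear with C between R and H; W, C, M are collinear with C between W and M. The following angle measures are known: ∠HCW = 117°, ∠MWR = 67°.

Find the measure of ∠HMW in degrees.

∠HMW = 50°

1. ∠MCR = 117°  [vertical angles at C]
2. ∠MHR = 67°  [same arc RM]
3. ∠HCM = 63°  [linear pair at C on RH]
4. ∠HMW = 50°  [△HCM]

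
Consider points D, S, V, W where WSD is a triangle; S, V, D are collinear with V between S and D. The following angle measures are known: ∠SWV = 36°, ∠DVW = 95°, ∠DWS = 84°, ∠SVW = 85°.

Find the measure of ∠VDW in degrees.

∠VDW = 37°

1. ∠VSW = 59°  [△WSV]
2. ∠DSW = 59°  [V on ray SD]
3. ∠SDW = 37°  [△WSD]
4. ∠VDW = 37°  [V on ray DS]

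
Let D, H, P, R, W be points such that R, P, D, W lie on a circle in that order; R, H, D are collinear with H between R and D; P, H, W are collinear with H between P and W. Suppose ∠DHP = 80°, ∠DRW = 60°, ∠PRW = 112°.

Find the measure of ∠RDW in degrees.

∠RDW = 28°

1. ∠RHW = 80°  [vertical angles at H]
2. ∠PWR = 40°  [△RHW]
3. ∠RPW = 28°  [△RPW]
4. ∠RDW = 28°  [same arc RW]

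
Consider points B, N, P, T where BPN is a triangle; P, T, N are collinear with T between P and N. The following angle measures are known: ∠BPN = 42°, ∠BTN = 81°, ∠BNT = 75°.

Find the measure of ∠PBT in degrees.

∠PBT = 39°

1. ∠BPT = 42°  [T on ray PN]
2. ∠BTP = 99°  [linear pair at T on PN]
3. ∠PBT = 39°  [△BPT]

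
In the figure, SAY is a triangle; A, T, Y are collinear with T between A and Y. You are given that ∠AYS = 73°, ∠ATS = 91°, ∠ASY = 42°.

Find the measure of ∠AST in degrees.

∠AST = 24°

1. ∠SAY = 65°  [△SAY]
2. ∠SAT = 65°  [T on ray AY]
3. ∠AST = 24°  [△SAT]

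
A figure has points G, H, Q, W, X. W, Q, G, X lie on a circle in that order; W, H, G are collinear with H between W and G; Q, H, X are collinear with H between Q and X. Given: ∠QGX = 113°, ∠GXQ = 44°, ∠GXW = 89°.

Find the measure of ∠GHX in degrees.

∠GHX = 68°

1. ∠GQX = 23°  [△QGX]
2. ∠GWX = 23°  [same arc GX]
3. ∠WGX = 68°  [△WGX]
4. ∠GHX = 68°  [△GHX]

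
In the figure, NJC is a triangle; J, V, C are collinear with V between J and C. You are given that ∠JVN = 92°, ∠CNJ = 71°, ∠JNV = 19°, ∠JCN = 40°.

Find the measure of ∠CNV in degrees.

∠CNV = 52°

1. ∠CVN = 88°  [linear pair at V on JC]
2. ∠NCV = 40°  [V on ray CJ]
3. ∠CNV = 52°  [△NVC]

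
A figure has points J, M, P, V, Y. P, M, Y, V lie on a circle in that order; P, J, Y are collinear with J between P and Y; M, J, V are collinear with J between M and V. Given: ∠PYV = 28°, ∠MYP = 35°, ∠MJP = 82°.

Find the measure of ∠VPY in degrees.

1. ∠MVP = 35°  [same arc PM]
2. ∠VJY = 82°  [vertical angles at J]
3. ∠PJV = 98°  [linear pair at J on PY]
4. ∠VPY = 47°  [△PJV]

∠VPY = 47°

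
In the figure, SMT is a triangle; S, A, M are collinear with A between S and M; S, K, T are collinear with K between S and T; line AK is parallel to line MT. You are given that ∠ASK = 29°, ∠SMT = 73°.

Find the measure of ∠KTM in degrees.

∠KTM = 78°

1. ∠MST = 29°  [A on SM, K on ST]
2. ∠MTS = 78°  [△SMT]
3. ∠KTM = 78°  [K on ray TS]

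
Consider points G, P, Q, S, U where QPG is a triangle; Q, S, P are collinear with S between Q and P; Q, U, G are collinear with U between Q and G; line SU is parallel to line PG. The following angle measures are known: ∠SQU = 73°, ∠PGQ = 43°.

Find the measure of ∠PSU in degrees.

1. ∠GQP = 73°  [S on QP, U on QG]
2. ∠GPQ = 64°  [△QPG]
3. ∠QSU = 64°  [SU∥PG, corresponding at S]
4. ∠PSU = 116°  [linear pair at S on QP]

∠PSU = 116°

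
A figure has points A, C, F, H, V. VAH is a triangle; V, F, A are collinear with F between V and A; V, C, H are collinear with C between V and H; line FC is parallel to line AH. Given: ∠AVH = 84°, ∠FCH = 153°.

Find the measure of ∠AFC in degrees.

1. ∠CVF = 84°  [F on VA, C on VH]
2. ∠FCV = 27°  [linear pair at C on VH]
3. ∠CFV = 69°  [△VFC]
4. ∠AFC = 111°  [linear pair at F on VA]

∠AFC = 111°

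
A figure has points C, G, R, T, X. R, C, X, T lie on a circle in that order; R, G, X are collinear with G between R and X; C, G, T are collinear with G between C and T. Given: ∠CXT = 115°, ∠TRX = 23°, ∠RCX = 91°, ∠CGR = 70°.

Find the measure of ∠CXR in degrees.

∠CXR = 47°

1. ∠TCX = 23°  [same arc XT]
2. ∠CGX = 110°  [linear pair at G on RX]
3. ∠CXR = 47°  [△CGX]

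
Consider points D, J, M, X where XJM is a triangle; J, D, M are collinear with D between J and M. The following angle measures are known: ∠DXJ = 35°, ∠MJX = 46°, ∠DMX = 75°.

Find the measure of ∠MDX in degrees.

1. ∠DJX = 46°  [D on ray JM]
2. ∠JDX = 99°  [△XJD]
3. ∠MDX = 81°  [linear pair at D on JM]

∠MDX = 81°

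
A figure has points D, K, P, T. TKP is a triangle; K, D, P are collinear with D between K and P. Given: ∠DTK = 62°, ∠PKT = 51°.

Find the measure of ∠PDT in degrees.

∠PDT = 113°

1. ∠DKT = 51°  [D on ray KP]
2. ∠KDT = 67°  [△TKD]
3. ∠PDT = 113°  [linear pair at D on KP]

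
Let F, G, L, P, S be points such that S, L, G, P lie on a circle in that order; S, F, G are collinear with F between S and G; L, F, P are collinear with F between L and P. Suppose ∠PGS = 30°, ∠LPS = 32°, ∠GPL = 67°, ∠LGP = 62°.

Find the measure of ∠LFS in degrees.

1. ∠PLS = 30°  [same arc SP]
2. ∠GSL = 67°  [same arc LG]
3. ∠LFS = 83°  [△SFL]

∠LFS = 83°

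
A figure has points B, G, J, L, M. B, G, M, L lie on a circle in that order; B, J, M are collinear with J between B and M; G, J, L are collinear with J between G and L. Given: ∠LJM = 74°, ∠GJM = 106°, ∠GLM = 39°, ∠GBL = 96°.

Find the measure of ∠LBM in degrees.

1. ∠GML = 84°  [cyclic BGML, opposite ∠B+∠M]
2. ∠LGM = 57°  [△GML]
3. ∠LBM = 57°  [same arc ML]

∠LBM = 57°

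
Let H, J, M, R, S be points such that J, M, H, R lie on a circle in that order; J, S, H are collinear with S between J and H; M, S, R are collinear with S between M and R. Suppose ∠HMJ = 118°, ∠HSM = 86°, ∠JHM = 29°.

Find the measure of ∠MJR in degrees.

∠MJR = 98°

1. ∠HJM = 33°  [△JMH]
2. ∠JSM = 94°  [linear pair at S on JH]
3. ∠JRM = 29°  [same arc JM]
4. ∠JMR = 53°  [△JSM]
5. ∠MJR = 98°  [△JMR]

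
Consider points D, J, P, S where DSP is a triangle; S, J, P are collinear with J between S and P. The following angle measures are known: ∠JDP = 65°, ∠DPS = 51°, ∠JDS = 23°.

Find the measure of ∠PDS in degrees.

1. ∠DPJ = 51°  [J on ray PS]
2. ∠DJP = 64°  [△DJP]
3. ∠DJS = 116°  [linear pair at J on SP]
4. ∠DSJ = 41°  [△DSJ]
5. ∠DSP = 41°  [J on ray SP]
6. ∠PDS = 88°  [△DSP]

∠PDS = 88°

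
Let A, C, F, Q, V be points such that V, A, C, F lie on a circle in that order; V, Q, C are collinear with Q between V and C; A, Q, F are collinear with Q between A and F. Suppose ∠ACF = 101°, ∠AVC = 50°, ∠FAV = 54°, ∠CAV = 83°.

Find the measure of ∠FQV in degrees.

∠FQV = 104°

1. ∠AVF = 79°  [cyclic VACF, opposite ∠V+∠C]
2. ∠FCV = 54°  [same arc VF]
3. ∠AFV = 47°  [△VAF]
4. ∠CFV = 97°  [cyclic VACF, opposite ∠A+∠F]
5. ∠CVF = 29°  [△VCF]
6. ∠FQV = 104°  [△VQF]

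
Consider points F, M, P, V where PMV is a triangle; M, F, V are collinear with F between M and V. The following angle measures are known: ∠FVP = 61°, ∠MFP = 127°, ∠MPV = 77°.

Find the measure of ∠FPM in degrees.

1. ∠MVP = 61°  [F on ray VM]
2. ∠PMV = 42°  [△PMV]
3. ∠FMP = 42°  [F on ray MV]
4. ∠FPM = 11°  [△PMF]

∠FPM = 11°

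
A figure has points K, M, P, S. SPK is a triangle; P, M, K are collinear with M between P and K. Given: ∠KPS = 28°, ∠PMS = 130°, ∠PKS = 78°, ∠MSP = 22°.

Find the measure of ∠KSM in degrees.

1. ∠KMS = 50°  [linear pair at M on PK]
2. ∠MKS = 78°  [M on ray KP]
3. ∠KSM = 52°  [△SMK]

∠KSM = 52°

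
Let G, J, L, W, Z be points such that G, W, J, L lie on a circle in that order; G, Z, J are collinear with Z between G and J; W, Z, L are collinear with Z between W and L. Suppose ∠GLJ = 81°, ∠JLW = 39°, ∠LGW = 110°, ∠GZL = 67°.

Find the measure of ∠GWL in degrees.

1. ∠JGW = 39°  [same arc WJ]
2. ∠JZW = 67°  [vertical angles at Z]
3. ∠GZW = 113°  [linear pair at Z on GJ]
4. ∠GWL = 28°  [△GZW]

∠GWL = 28°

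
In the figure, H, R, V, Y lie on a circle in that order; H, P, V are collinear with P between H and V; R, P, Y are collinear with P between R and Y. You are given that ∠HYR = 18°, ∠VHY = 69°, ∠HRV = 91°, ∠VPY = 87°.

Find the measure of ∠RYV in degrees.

∠RYV = 71°

1. ∠HVR = 18°  [same arc HR]
2. ∠RHV = 71°  [△HRV]
3. ∠RYV = 71°  [same arc RV]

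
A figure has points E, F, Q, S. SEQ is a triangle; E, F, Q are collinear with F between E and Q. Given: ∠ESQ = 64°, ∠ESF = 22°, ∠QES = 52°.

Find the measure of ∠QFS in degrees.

∠QFS = 74°

1. ∠FES = 52°  [F on ray EQ]
2. ∠EFS = 106°  [△SEF]
3. ∠QFS = 74°  [linear pair at F on EQ]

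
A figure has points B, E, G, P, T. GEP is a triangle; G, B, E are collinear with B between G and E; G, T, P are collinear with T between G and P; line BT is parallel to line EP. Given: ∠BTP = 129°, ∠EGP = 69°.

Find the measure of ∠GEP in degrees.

1. ∠BTG = 51°  [linear pair at T on GP]
2. ∠BGT = 69°  [B on GE, T on GP]
3. ∠GBT = 60°  [△GBT]
4. ∠GEP = 60°  [BT∥EP, corresponding at B]

∠GEP = 60°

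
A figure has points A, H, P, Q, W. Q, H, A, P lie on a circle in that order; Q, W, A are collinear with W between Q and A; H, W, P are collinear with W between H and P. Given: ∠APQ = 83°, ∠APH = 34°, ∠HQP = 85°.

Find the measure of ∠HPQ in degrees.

∠HPQ = 49°

1. ∠AHQ = 97°  [cyclic QHAP, opposite ∠H+∠P]
2. ∠AQH = 34°  [same arc HA]
3. ∠HAQ = 49°  [△QHA]
4. ∠HPQ = 49°  [same arc QH]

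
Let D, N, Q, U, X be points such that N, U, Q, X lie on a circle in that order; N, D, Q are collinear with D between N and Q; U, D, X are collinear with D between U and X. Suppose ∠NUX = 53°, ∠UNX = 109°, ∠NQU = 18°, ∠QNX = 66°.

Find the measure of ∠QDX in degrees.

1. ∠NXU = 18°  [△NUX]
2. ∠NDX = 96°  [△NDX]
3. ∠QDX = 84°  [linear pair at D on NQ]

∠QDX = 84°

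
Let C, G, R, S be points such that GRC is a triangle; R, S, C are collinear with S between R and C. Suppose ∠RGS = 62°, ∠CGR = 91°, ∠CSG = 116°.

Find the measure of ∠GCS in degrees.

1. ∠GSR = 64°  [linear pair at S on RC]
2. ∠GRS = 54°  [△GRS]
3. ∠CRG = 54°  [S on ray RC]
4. ∠GCR = 35°  [△GRC]
5. ∠GCS = 35°  [S on ray CR]

∠GCS = 35°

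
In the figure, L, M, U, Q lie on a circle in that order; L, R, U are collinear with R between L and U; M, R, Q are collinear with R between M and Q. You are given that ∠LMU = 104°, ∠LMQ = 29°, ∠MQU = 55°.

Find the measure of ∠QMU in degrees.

1. ∠LQU = 76°  [cyclic LMUQ, opposite ∠M+∠Q]
2. ∠LUQ = 29°  [same arc LQ]
3. ∠QLU = 75°  [△LUQ]
4. ∠QMU = 75°  [same arc UQ]

∠QMU = 75°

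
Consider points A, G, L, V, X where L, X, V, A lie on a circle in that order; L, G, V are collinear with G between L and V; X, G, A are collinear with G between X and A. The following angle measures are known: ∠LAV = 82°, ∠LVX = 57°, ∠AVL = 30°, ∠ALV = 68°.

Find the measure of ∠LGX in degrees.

1. ∠LXV = 98°  [cyclic LXVA, opposite ∠X+∠A]
2. ∠VLX = 25°  [△LXV]
3. ∠AXL = 30°  [same arc LA]
4. ∠LGX = 125°  [△LGX]

∠LGX = 125°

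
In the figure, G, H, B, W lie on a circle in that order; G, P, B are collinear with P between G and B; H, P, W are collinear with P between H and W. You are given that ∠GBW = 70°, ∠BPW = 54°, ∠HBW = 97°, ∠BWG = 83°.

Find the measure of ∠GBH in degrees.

∠GBH = 27°

1. ∠BWH = 56°  [△BPW]
2. ∠GPH = 54°  [vertical angles at P]
3. ∠BHW = 27°  [△HBW]
4. ∠BPH = 126°  [linear pair at P on GB]
5. ∠GBH = 27°  [△HPB]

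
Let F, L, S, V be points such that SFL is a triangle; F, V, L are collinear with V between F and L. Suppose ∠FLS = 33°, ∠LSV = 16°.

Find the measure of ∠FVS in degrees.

1. ∠SLV = 33°  [V on ray LF]
2. ∠LVS = 131°  [△SVL]
3. ∠FVS = 49°  [linear pair at V on FL]

∠FVS = 49°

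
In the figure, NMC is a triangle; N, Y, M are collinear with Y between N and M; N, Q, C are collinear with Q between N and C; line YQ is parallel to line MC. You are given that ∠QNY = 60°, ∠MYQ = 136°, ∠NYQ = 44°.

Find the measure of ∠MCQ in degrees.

∠MCQ = 76°

1. ∠NQY = 76°  [△NYQ]
2. ∠CQY = 104°  [linear pair at Q on NC]
3. ∠MCQ = 76°  [YQ∥MC, co-interior at C–Q]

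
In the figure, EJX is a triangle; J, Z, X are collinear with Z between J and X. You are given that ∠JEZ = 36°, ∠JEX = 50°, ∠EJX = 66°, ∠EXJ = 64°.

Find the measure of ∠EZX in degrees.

1. ∠EJZ = 66°  [Z on ray JX]
2. ∠EZJ = 78°  [△EJZ]
3. ∠EZX = 102°  [linear pair at Z on JX]

∠EZX = 102°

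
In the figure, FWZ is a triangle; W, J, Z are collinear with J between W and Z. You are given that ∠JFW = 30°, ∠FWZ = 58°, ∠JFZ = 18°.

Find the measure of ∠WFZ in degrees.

∠WFZ = 48°

1. ∠FWJ = 58°  [J on ray WZ]
2. ∠FJW = 92°  [△FWJ]
3. ∠FJZ = 88°  [linear pair at J on WZ]
4. ∠FZJ = 74°  [△FJZ]
5. ∠FZW = 74°  [J on ray ZW]
6. ∠WFZ = 48°  [△FWZ]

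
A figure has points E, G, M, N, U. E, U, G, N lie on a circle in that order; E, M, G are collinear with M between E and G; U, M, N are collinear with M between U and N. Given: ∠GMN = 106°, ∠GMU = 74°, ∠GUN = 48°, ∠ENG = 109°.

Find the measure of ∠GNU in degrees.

∠GNU = 51°

1. ∠GEN = 48°  [same arc GN]
2. ∠EGN = 23°  [△EGN]
3. ∠GNU = 51°  [△GMN]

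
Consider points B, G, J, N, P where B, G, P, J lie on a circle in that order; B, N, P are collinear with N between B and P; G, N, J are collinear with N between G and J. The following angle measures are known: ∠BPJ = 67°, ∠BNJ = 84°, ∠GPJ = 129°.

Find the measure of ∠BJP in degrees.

1. ∠BGJ = 67°  [same arc BJ]
2. ∠GBJ = 51°  [cyclic BGPJ, opposite ∠B+∠P]
3. ∠BJG = 62°  [△BGJ]
4. ∠JBP = 34°  [△BNJ]
5. ∠BJP = 79°  [△BPJ]

∠BJP = 79°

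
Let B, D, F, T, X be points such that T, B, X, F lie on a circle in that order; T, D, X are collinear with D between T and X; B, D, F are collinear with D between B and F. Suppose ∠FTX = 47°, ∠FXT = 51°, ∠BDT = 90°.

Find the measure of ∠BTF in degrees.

1. ∠FBX = 47°  [same arc XF]
2. ∠FBT = 51°  [same arc TF]
3. ∠BDX = 90°  [linear pair at D on TX]
4. ∠BXT = 43°  [△BDX]
5. ∠BFT = 43°  [same arc TB]
6. ∠BTF = 86°  [△TBF]

∠BTF = 86°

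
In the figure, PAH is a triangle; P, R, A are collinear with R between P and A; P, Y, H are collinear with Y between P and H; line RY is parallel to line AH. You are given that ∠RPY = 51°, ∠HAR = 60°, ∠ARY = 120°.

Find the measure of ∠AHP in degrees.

1. ∠APH = 51°  [R on PA, Y on PH]
2. ∠HAP = 60°  [R on ray AP]
3. ∠AHP = 69°  [△PAH]

∠AHP = 69°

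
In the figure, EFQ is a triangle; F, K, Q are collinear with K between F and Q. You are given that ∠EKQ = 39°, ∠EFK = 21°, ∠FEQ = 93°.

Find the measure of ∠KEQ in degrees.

1. ∠EFQ = 21°  [K on ray FQ]
2. ∠EQF = 66°  [△EFQ]
3. ∠EQK = 66°  [K on ray QF]
4. ∠KEQ = 75°  [△EKQ]

∠KEQ = 75°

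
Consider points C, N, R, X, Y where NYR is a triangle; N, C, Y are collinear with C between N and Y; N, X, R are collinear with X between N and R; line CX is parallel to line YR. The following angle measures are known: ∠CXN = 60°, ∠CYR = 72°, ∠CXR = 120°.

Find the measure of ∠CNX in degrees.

∠CNX = 48°

1. ∠NRY = 60°  [CX∥YR, corresponding at X]
2. ∠NYR = 72°  [C on ray YN]
3. ∠RNY = 48°  [△NYR]
4. ∠CNX = 48°  [C on NY, X on NR]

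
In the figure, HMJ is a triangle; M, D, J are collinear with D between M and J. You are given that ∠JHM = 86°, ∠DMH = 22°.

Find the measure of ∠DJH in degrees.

∠DJH = 72°

1. ∠HMJ = 22°  [D on ray MJ]
2. ∠HJM = 72°  [△HMJ]
3. ∠DJH = 72°  [D on ray JM]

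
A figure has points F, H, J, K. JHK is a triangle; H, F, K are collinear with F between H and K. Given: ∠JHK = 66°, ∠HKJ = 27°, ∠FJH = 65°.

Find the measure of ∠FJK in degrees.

1. ∠FHJ = 66°  [F on ray HK]
2. ∠FKJ = 27°  [F on ray KH]
3. ∠HFJ = 49°  [△JHF]
4. ∠JFK = 131°  [linear pair at F on HK]
5. ∠FJK = 22°  [△JFK]

∠FJK = 22°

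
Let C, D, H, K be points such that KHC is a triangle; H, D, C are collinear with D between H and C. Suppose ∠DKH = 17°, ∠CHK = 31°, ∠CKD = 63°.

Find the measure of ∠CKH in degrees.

∠CKH = 80°

1. ∠DHK = 31°  [D on ray HC]
2. ∠HDK = 132°  [△KHD]
3. ∠CDK = 48°  [linear pair at D on HC]
4. ∠DCK = 69°  [△KDC]
5. ∠HCK = 69°  [D on ray CH]
6. ∠CKH = 80°  [△KHC]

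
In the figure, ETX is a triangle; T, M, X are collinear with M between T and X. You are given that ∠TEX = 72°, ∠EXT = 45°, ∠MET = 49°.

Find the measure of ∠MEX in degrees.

1. ∠ETX = 63°  [△ETX]
2. ∠EXM = 45°  [M on ray XT]
3. ∠ETM = 63°  [M on ray TX]
4. ∠EMT = 68°  [△ETM]
5. ∠EMX = 112°  [linear pair at M on TX]
6. ∠MEX = 23°  [△EMX]

∠MEX = 23°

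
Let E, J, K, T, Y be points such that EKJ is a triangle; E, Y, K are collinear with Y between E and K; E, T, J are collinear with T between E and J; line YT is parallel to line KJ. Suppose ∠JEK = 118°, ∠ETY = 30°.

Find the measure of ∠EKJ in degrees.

∠EKJ = 32°

1. ∠TEY = 118°  [Y on EK, T on EJ]
2. ∠EYT = 32°  [△EYT]
3. ∠EKJ = 32°  [YT∥KJ, corresponding at Y]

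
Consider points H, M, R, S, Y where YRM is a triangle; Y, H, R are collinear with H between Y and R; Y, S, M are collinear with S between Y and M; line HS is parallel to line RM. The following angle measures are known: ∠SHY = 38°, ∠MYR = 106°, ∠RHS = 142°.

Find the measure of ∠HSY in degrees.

∠HSY = 36°

1. ∠MRY = 38°  [HS∥RM, corresponding at H]
2. ∠RMY = 36°  [△YRM]
3. ∠HSY = 36°  [HS∥RM, corresponding at S]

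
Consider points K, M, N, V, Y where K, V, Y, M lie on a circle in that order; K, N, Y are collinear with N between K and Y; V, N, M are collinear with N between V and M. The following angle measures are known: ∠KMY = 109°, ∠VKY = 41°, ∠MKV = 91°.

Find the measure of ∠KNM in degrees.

∠KNM = 62°

1. ∠KVY = 71°  [cyclic KVYM, opposite ∠V+∠M]
2. ∠VMY = 41°  [same arc VY]
3. ∠KYV = 68°  [△KVY]
4. ∠MYV = 89°  [cyclic KVYM, opposite ∠K+∠Y]
5. ∠MVY = 50°  [△VYM]
6. ∠KMV = 68°  [same arc KV]
7. ∠MKY = 50°  [same arc YM]
8. ∠KNM = 62°  [△KNM]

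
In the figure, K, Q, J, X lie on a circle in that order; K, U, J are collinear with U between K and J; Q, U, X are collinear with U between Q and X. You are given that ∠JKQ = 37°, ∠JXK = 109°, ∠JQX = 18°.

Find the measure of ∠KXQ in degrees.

1. ∠JQK = 71°  [cyclic KQJX, opposite ∠Q+∠X]
2. ∠KJQ = 72°  [△KQJ]
3. ∠KXQ = 72°  [same arc KQ]

∠KXQ = 72°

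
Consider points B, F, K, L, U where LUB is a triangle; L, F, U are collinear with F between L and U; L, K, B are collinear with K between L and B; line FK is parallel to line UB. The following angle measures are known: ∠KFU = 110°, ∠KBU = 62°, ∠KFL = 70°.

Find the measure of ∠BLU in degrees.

∠BLU = 48°

1. ∠LBU = 62°  [K on ray BL]
2. ∠BUL = 70°  [FK∥UB, corresponding at F]
3. ∠BLU = 48°  [△LUB]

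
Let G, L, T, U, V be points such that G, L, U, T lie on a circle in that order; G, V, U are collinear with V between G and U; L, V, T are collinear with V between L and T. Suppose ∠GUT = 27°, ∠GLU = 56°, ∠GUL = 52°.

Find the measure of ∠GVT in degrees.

1. ∠GTU = 124°  [cyclic GLUT, opposite ∠L+∠T]
2. ∠GTL = 52°  [same arc GL]
3. ∠TGU = 29°  [△GUT]
4. ∠GVT = 99°  [△GVT]

∠GVT = 99°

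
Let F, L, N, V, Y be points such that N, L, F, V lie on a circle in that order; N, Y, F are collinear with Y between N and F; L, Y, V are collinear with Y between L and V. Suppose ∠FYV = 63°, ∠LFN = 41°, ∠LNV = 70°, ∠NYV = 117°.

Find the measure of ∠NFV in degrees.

∠NFV = 69°

1. ∠LVN = 41°  [same arc NL]
2. ∠NLV = 69°  [△NLV]
3. ∠NFV = 69°  [same arc NV]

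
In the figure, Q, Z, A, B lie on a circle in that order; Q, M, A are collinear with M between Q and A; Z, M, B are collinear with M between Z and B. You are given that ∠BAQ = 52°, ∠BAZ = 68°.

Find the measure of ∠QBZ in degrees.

1. ∠BZQ = 52°  [same arc QB]
2. ∠BQZ = 112°  [cyclic QZAB, opposite ∠Q+∠A]
3. ∠QBZ = 16°  [△QZB]

∠QBZ = 16°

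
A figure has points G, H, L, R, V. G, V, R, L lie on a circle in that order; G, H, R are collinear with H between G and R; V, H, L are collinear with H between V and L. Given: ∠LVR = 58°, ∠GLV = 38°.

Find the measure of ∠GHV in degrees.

1. ∠GRV = 38°  [same arc GV]
2. ∠RHV = 84°  [△VHR]
3. ∠GHV = 96°  [linear pair at H on GR]

∠GHV = 96°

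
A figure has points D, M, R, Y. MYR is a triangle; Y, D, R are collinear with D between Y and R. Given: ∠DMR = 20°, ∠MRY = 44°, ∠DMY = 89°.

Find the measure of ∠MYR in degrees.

∠MYR = 27°

1. ∠DRM = 44°  [D on ray RY]
2. ∠MDR = 116°  [△MDR]
3. ∠MDY = 64°  [linear pair at D on YR]
4. ∠DYM = 27°  [△MYD]
5. ∠MYR = 27°  [D on ray YR]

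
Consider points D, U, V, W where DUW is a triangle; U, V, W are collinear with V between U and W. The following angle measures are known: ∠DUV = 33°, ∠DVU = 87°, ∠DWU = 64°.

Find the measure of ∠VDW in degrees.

∠VDW = 23°

1. ∠DVW = 93°  [linear pair at V on UW]
2. ∠DWV = 64°  [V on ray WU]
3. ∠VDW = 23°  [△DVW]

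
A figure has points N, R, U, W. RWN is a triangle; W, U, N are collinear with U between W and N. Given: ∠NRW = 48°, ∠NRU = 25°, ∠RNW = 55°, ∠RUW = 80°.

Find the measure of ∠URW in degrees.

∠URW = 23°

1. ∠NWR = 77°  [△RWN]
2. ∠RWU = 77°  [U on ray WN]
3. ∠URW = 23°  [△RWU]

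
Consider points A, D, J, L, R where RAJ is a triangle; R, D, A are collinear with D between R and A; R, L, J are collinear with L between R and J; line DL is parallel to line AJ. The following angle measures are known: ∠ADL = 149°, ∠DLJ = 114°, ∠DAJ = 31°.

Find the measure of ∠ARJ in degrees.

∠ARJ = 83°

1. ∠DLR = 66°  [linear pair at L on RJ]
2. ∠JAR = 31°  [D on ray AR]
3. ∠AJR = 66°  [DL∥AJ, corresponding at L]
4. ∠ARJ = 83°  [△RAJ]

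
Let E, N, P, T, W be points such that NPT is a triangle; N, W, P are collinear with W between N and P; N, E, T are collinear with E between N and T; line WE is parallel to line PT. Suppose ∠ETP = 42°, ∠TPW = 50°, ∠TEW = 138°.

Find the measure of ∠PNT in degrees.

1. ∠NTP = 42°  [E on ray TN]
2. ∠NPT = 50°  [W on ray PN]
3. ∠PNT = 88°  [△NPT]

∠PNT = 88°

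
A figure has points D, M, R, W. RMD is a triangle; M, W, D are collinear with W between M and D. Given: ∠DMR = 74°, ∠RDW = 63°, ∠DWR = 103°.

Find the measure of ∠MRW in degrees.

1. ∠RMW = 74°  [W on ray MD]
2. ∠MWR = 77°  [linear pair at W on MD]
3. ∠MRW = 29°  [△RMW]

∠MRW = 29°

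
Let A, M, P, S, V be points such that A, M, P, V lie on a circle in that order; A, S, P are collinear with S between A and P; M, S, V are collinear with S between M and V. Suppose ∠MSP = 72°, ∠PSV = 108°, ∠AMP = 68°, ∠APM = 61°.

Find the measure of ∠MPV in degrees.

∠MPV = 82°

1. ∠PMV = 47°  [△MSP]
2. ∠MAP = 51°  [△AMP]
3. ∠MVP = 51°  [same arc MP]
4. ∠MPV = 82°  [△MPV]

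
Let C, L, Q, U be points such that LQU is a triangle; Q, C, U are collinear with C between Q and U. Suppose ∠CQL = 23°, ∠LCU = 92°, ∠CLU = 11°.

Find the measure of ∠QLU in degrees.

∠QLU = 80°

1. ∠LQU = 23°  [C on ray QU]
2. ∠CUL = 77°  [△LCU]
3. ∠LUQ = 77°  [C on ray UQ]
4. ∠QLU = 80°  [△LQU]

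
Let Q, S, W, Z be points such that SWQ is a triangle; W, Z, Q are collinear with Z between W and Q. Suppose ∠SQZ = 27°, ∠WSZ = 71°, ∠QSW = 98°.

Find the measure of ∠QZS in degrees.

∠QZS = 126°

1. ∠SQW = 27°  [Z on ray QW]
2. ∠QWS = 55°  [△SWQ]
3. ∠SWZ = 55°  [Z on ray WQ]
4. ∠SZW = 54°  [△SWZ]
5. ∠QZS = 126°  [linear pair at Z on WQ]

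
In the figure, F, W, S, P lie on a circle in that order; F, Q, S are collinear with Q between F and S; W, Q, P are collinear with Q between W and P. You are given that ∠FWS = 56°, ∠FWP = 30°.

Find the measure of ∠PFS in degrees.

∠PFS = 26°

1. ∠FPS = 124°  [cyclic FWSP, opposite ∠W+∠P]
2. ∠FSP = 30°  [same arc FP]
3. ∠PFS = 26°  [△FSP]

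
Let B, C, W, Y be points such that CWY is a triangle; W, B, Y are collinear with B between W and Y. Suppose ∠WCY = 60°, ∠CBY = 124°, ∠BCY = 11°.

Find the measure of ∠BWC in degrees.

1. ∠BYC = 45°  [△CBY]
2. ∠CYW = 45°  [B on ray YW]
3. ∠CWY = 75°  [△CWY]
4. ∠BWC = 75°  [B on ray WY]

∠BWC = 75°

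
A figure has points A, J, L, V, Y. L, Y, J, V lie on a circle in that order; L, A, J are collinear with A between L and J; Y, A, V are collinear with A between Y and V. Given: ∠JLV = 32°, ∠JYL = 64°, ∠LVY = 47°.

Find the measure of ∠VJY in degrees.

∠VJY = 79°

1. ∠JYV = 32°  [same arc JV]
2. ∠LAV = 101°  [△LAV]
3. ∠JVL = 116°  [cyclic LYJV, opposite ∠Y+∠V]
4. ∠JAV = 79°  [linear pair at A on LJ]
5. ∠LJV = 32°  [△LJV]
6. ∠JVY = 69°  [△JAV]
7. ∠VJY = 79°  [△YJV]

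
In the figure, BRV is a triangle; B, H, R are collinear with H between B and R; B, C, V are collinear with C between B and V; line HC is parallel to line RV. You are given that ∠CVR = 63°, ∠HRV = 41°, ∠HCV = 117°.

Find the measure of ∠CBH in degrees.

1. ∠BRV = 41°  [H on ray RB]
2. ∠BCH = 63°  [linear pair at C on BV]
3. ∠BHC = 41°  [HC∥RV, corresponding at H]
4. ∠CBH = 76°  [△BHC]

∠CBH = 76°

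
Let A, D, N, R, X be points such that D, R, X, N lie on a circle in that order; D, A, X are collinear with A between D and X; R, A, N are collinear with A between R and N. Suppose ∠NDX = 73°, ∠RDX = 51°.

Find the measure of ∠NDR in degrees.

∠NDR = 124°

1. ∠NRX = 73°  [same arc XN]
2. ∠RNX = 51°  [same arc RX]
3. ∠NXR = 56°  [△RXN]
4. ∠NDR = 124°  [cyclic DRXN, opposite ∠D+∠X]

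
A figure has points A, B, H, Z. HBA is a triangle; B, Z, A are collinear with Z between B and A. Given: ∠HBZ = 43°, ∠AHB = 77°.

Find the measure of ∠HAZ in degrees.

1. ∠ABH = 43°  [Z on ray BA]
2. ∠BAH = 60°  [△HBA]
3. ∠HAZ = 60°  [Z on ray AB]

∠HAZ = 60°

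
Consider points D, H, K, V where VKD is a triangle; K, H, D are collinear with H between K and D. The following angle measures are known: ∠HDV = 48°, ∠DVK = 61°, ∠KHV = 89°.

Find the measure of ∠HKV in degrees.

1. ∠KDV = 48°  [H on ray DK]
2. ∠DKV = 71°  [△VKD]
3. ∠HKV = 71°  [H on ray KD]

∠HKV = 71°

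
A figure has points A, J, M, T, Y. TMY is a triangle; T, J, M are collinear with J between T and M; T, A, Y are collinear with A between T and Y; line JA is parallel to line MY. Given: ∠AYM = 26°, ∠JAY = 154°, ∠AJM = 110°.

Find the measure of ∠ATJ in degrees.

1. ∠JAT = 26°  [linear pair at A on TY]
2. ∠AJT = 70°  [linear pair at J on TM]
3. ∠ATJ = 84°  [△TJA]

∠ATJ = 84°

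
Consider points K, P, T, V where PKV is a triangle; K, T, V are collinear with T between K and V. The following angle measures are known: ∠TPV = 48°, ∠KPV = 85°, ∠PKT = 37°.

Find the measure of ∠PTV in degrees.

∠PTV = 74°

1. ∠PKV = 37°  [T on ray KV]
2. ∠KVP = 58°  [△PKV]
3. ∠PVT = 58°  [T on ray VK]
4. ∠PTV = 74°  [△PTV]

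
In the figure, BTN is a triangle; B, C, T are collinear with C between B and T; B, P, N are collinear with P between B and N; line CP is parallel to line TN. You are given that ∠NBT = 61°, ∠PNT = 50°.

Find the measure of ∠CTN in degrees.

1. ∠BNT = 50°  [P on ray NB]
2. ∠BTN = 69°  [△BTN]
3. ∠CTN = 69°  [C on ray TB]

∠CTN = 69°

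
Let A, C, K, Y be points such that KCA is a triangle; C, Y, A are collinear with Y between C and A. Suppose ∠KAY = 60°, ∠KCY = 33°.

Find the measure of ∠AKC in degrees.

1. ∠CAK = 60°  [Y on ray AC]
2. ∠ACK = 33°  [Y on ray CA]
3. ∠AKC = 87°  [△KCA]

∠AKC = 87°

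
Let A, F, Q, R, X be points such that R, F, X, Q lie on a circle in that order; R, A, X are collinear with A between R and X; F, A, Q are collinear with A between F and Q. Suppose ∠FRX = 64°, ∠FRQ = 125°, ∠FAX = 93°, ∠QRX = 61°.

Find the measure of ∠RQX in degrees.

1. ∠FQX = 64°  [same arc FX]
2. ∠QAR = 93°  [vertical angles at A]
3. ∠QAX = 87°  [linear pair at A on RX]
4. ∠QXR = 29°  [△XAQ]
5. ∠RQX = 90°  [△RXQ]

∠RQX = 90°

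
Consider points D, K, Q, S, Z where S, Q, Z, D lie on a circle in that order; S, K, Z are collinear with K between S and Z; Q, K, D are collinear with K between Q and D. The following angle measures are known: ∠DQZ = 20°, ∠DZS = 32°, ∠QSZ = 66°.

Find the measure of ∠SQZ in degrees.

1. ∠DSZ = 20°  [same arc ZD]
2. ∠SDZ = 128°  [△SZD]
3. ∠SQZ = 52°  [cyclic SQZD, opposite ∠Q+∠D]

∠SQZ = 52°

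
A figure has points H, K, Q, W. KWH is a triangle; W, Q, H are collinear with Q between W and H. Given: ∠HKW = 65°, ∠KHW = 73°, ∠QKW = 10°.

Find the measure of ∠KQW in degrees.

1. ∠HWK = 42°  [△KWH]
2. ∠KWQ = 42°  [Q on ray WH]
3. ∠KQW = 128°  [△KWQ]

∠KQW = 128°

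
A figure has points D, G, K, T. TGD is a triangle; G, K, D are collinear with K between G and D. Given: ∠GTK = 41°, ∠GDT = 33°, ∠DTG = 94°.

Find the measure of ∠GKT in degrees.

∠GKT = 86°

1. ∠DGT = 53°  [△TGD]
2. ∠KGT = 53°  [K on ray GD]
3. ∠GKT = 86°  [△TGK]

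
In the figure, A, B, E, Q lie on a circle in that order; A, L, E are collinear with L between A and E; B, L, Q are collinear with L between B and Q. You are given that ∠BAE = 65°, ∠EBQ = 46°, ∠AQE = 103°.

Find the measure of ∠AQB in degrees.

∠AQB = 38°

1. ∠BQE = 65°  [same arc BE]
2. ∠EAQ = 46°  [same arc EQ]
3. ∠BEQ = 69°  [△BEQ]
4. ∠AEQ = 31°  [△AEQ]
5. ∠BAQ = 111°  [cyclic ABEQ, opposite ∠A+∠E]
6. ∠ABQ = 31°  [same arc AQ]
7. ∠AQB = 38°  [△ABQ]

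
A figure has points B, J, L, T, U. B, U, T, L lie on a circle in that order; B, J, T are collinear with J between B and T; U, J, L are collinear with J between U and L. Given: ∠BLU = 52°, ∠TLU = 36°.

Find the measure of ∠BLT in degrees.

1. ∠BTU = 52°  [same arc BU]
2. ∠TBU = 36°  [same arc UT]
3. ∠BUT = 92°  [△BUT]
4. ∠BLT = 88°  [cyclic BUTL, opposite ∠U+∠L]

∠BLT = 88°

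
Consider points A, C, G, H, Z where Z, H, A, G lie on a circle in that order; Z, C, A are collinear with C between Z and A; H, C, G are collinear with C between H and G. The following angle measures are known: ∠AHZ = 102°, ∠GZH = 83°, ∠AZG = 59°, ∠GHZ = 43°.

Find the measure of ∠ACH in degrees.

∠ACH = 67°

1. ∠HGZ = 54°  [△ZHG]
2. ∠AHG = 59°  [same arc AG]
3. ∠HAZ = 54°  [same arc ZH]
4. ∠ACH = 67°  [△HCA]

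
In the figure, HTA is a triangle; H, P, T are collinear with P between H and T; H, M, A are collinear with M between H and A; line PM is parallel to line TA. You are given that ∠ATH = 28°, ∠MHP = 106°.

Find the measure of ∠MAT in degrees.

∠MAT = 46°

1. ∠HPM = 28°  [PM∥TA, corresponding at P]
2. ∠HMP = 46°  [△HPM]
3. ∠AMP = 134°  [linear pair at M on HA]
4. ∠MAT = 46°  [PM∥TA, co-interior at A–M]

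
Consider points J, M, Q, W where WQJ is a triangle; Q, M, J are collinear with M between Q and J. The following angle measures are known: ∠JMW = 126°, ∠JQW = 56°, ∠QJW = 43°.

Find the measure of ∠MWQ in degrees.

1. ∠QMW = 54°  [linear pair at M on QJ]
2. ∠MQW = 56°  [M on ray QJ]
3. ∠MWQ = 70°  [△WQM]

∠MWQ = 70°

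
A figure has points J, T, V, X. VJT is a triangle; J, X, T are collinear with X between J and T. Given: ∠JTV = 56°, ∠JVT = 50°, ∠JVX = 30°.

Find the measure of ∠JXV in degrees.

∠JXV = 76°

1. ∠TJV = 74°  [△VJT]
2. ∠VJX = 74°  [X on ray JT]
3. ∠JXV = 76°  [△VJX]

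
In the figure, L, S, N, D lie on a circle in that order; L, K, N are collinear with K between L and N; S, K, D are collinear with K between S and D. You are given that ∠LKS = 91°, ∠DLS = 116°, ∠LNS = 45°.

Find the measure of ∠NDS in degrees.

1. ∠NKS = 89°  [linear pair at K on LN]
2. ∠DNS = 64°  [cyclic LSND, opposite ∠L+∠N]
3. ∠DSN = 46°  [△SKN]
4. ∠NDS = 70°  [△SND]

∠NDS = 70°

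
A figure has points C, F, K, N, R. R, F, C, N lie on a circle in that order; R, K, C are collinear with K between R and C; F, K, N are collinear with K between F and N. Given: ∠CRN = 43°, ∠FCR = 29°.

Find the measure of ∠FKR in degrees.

∠FKR = 72°

1. ∠CFN = 43°  [same arc CN]
2. ∠CKF = 108°  [△FKC]
3. ∠FKR = 72°  [linear pair at K on RC]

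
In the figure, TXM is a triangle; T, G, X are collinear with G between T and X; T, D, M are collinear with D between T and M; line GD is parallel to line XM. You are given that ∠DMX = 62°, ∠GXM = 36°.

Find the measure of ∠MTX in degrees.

∠MTX = 82°

1. ∠TMX = 62°  [D on ray MT]
2. ∠MXT = 36°  [G on ray XT]
3. ∠MTX = 82°  [△TXM]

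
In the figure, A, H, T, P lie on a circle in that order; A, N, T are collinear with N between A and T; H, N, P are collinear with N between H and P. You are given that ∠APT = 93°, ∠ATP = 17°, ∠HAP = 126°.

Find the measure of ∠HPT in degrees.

∠HPT = 56°

1. ∠PAT = 70°  [△ATP]
2. ∠HTP = 54°  [cyclic AHTP, opposite ∠A+∠T]
3. ∠PHT = 70°  [same arc TP]
4. ∠HPT = 56°  [△HTP]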